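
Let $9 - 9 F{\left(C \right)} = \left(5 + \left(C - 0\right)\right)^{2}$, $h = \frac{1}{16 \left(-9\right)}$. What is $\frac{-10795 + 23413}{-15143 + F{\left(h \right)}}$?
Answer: $- \frac{2354821632}{2826377569} \approx -0.83316$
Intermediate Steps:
$h = - \frac{1}{144}$ ($h = \frac{1}{-144} = - \frac{1}{144} \approx -0.0069444$)
$F{\left(C \right)} = 1 - \frac{\left(5 + C\right)^{2}}{9}$ ($F{\left(C \right)} = 1 - \frac{\left(5 + \left(C - 0\right)\right)^{2}}{9} = 1 - \frac{\left(5 + \left(C + 0\right)\right)^{2}}{9} = 1 - \frac{\left(5 + C\right)^{2}}{9}$)
$\frac{-10795 + 23413}{-15143 + F{\left(h \right)}} = \frac{-10795 + 23413}{-15143 + \left(1 - \frac{\left(5 - \frac{1}{144}\right)^{2}}{9}\right)} = \frac{12618}{-15143 + \left(1 - \frac{\left(\frac{719}{144}\right)^{2}}{9}\right)} = \frac{12618}{-15143 + \left(1 - \frac{516961}{186624}\right)} = \frac{12618}{-15143 - \frac{330337}{186624}} = \frac{12618}{- \frac{2826377569}{186624}} = 12618 \left(- \frac{186624}{2826377569}\right) = - \frac{2354821632}{2826377569}$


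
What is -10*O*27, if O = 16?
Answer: -4320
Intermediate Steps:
-10*O*27 = -10*16*27 = -160*27 = -4320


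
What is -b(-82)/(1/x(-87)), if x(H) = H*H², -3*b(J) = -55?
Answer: 12072555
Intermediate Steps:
b(J) = 55/3 (b(J) = -⅓*(-55) = 55/3)
x(H) = H³
-b(-82)/(1/x(-87)) = -55/(3*(1/((-87)³))) = -55/(3*(1/(-658503))) = -55/(3*(-1/658503)) = -55*(-658503)/3 = -1*(-12072555) = 12072555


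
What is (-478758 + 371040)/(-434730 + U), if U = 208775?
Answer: 107718/225955 ≈ 0.47672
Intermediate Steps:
(-478758 + 371040)/(-434730 + U) = (-478758 + 371040)/(-434730 + 208775) = -107718/(-225955) = -107718*(-1/225955) = 107718/225955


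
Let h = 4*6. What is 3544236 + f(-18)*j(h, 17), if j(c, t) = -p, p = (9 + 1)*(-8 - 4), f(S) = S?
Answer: 3542076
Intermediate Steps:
h = 24
p = -120 (p = 10*(-12) = -120)
j(c, t) = 120 (j(c, t) = -1*(-120) = 120)
3544236 + f(-18)*j(h, 17) = 3544236 - 18*120 = 3544236 - 2160 = 3542076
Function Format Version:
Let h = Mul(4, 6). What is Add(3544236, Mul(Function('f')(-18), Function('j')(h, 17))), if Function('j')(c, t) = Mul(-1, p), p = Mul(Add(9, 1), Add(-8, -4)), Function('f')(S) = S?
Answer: 3542076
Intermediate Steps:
h = 24
p = -120 (p = Mul(10, -12) = -120)
Function('j')(c, t) = 120 (Function('j')(c, t) = Mul(-1, -120) = 120)
Add(3544236, Mul(Function('f')(-18), Function('j')(h, 17))) = Add(3544236, Mul(-18, 120)) = Add(3544236, -2160) = 3542076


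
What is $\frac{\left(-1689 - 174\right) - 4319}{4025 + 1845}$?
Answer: $- \frac{3091}{2935} \approx -1.0532$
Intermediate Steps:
$\frac{\left(-1689 - 174\right) - 4319}{4025 + 1845} = \frac{-1863 - 4319}{5870} = \left(-6182\right) \frac{1}{5870} = - \frac{3091}{2935}$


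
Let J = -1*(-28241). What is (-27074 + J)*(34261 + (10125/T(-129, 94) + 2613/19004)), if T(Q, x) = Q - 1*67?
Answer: 18587818640553/465598 ≈ 3.9922e+7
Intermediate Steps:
J = 28241
T(Q, x) = -67 + Q (T(Q, x) = Q - 67 = -67 + Q)
(-27074 + J)*(34261 + (10125/T(-129, 94) + 2613/19004)) = (-27074 + 28241)*(34261 + (10125/(-67 - 129) + 2613/19004)) = 1167*(34261 + (10125/(-196) + 2613*(1/19004))) = 1167*(34261 + (10125*(-1/196) + 2613/19004)) = 1167*(34261 + (-10125/196 + 2613/19004)) = 1167*(34261 - 23987919/465598) = 1167*(15927865159/465598) = 18587818640553/465598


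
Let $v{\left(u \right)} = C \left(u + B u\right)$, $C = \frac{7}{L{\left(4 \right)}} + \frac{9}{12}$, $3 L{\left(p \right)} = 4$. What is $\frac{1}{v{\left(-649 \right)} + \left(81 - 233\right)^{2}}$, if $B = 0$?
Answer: $\frac{1}{19210} \approx 5.2056 \cdot 10^{-5}$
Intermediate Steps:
$L{\left(p \right)} = \frac{4}{3}$ ($L{\left(p \right)} = \frac{1}{3} \cdot 4 = \frac{4}{3}$)
$C = 6$ ($C = \frac{7}{\frac{4}{3}} + \frac{9}{12} = 7 \cdot \frac{3}{4} + 9 \cdot \frac{1}{12} = \frac{21}{4} + \frac{3}{4} = 6$)
$v{\left(u \right)} = 6 u$ ($v{\left(u \right)} = 6 \left(u + 0 u\right) = 6 \left(u + 0\right) = 6 u$)
$\frac{1}{v{\left(-649 \right)} + \left(81 - 233\right)^{2}} = \frac{1}{6 \left(-649\right) + \left(81 - 233\right)^{2}} = \frac{1}{-3894 + \left(-152\right)^{2}} = \frac{1}{-3894 + 23104} = \frac{1}{19210}$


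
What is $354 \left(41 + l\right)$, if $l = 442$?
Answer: $170982$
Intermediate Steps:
$354 \left(41 + l\right) = 354 \left(41 + 442\right) = 354 \cdot 483 = 170982$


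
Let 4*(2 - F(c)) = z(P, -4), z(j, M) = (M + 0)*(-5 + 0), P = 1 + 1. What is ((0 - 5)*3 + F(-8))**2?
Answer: 324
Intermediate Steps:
P = 2
z(j, M) = -5*M (z(j, M) = M*(-5) = -5*M)
F(c) = -3 (F(c) = 2 - (-5)*(-4)/4 = 2 - 1/4*20 = 2 - 5 = -3)
((0 - 5)*3 + F(-8))**2 = ((0 - 5)*3 - 3)**2 = (-5*3 - 3)**2 = (-15 - 3)**2 = (-18)**2 = 324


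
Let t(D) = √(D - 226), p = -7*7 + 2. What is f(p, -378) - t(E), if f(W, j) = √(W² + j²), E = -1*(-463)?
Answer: √145093 - √237 ≈ 365.52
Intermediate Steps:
p = -47 (p = -49 + 2 = -47)
E = 463
t(D) = √(-226 + D)
f(p, -378) - t(E) = √((-47)² + (-378)²) - √(-226 + 463) = √(2209 + 142884) - √237 = √145093 - √237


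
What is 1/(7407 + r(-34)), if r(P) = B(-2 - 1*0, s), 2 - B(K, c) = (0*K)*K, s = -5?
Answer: 1/7409 ≈ 0.00013497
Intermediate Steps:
B(K, c) = 2 (B(K, c) = 2 - 0*K*K = 2 - 0*K = 2 - 1*0 = 2 + 0 = 2)
r(P) = 2
1/(7407 + r(-34)) = 1/(7407 + 2) = 1/7409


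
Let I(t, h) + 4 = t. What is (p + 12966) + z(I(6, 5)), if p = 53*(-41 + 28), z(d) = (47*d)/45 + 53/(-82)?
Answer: 45307453/3690 ≈ 12278.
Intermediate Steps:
I(t, h) = -4 + t
z(d) = -53/82 + 47*d/45 (z(d) = (47*d)*(1/45) + 53*(-1/82) = 47*d/45 - 53/82 = -53/82 + 47*d/45)
p = -689 (p = 53*(-13) = -689)
(p + 12966) + z(I(6, 5)) = (-689 + 12966) + (-53/82 + 47*(-4 + 6)/45) = 12277 + (-53/82 + (47/45)*2) = 12277 + (-53/82 + 94/45) = 12277 + 5323/3690 = 45307453/3690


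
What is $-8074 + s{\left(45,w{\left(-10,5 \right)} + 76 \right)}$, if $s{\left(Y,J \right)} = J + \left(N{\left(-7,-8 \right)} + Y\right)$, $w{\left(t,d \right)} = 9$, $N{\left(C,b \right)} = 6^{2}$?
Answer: $-7908$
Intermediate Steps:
$N{\left(C,b \right)} = 36$
$s{\left(Y,J \right)} = 36 + J + Y$ ($s{\left(Y,J \right)} = J + \left(36 + Y\right) = 36 + J + Y$)
$-8074 + s{\left(45,w{\left(-10,5 \right)} + 76 \right)} = -8074 + \left(36 + \left(9 + 76\right) + 45\right) = -8074 + \left(36 + 85 + 45\right) = -8074 + 166 = -7908$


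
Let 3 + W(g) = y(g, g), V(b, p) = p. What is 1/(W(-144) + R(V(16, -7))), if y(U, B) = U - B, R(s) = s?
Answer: -⅒ ≈ -0.10000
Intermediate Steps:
W(g) = -3 (W(g) = -3 + (g - g) = -3 + 0 = -3)
1/(W(-144) + R(V(16, -7))) = 1/(-3 - 7) = 1/(-10) = -⅒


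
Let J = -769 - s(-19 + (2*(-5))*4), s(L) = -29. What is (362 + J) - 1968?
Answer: -2346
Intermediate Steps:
J = -740 (J = -769 - 1*(-29) = -769 + 29 = -740)
(362 + J) - 1968 = (362 - 740) - 1968 = -378 - 1968 = -2346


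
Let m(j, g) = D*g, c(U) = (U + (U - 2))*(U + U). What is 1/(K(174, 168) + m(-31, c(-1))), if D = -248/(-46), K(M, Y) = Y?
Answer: 23/4856 ≈ 0.0047364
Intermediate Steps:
c(U) = 2*U*(-2 + 2*U) (c(U) = (U + (-2 + U))*(2*U) = (-2 + 2*U)*(2*U) = 2*U*(-2 + 2*U))
D = 124/23 (D = -248*(-1/46) = 124/23 ≈ 5.3913)
m(j, g) = 124*g/23
1/(K(174, 168) + m(-31, c(-1))) = 1/(168 + 124*(4*(-1)*(-1 - 1))/23) = 1/(168 + 124*(4*(-1)*(-2))/23) = 1/(168 + (124/23)*8) = 1/(168 + 992/23) = 1/(4856/23) = 23/4856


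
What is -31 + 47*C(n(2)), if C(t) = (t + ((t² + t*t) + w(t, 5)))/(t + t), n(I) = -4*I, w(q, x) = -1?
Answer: -6089/16 ≈ -380.56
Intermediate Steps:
C(t) = (-1 + t + 2*t²)/(2*t) (C(t) = (t + ((t² + t*t) - 1))/(t + t) = (t + ((t² + t²) - 1))/((2*t)) = (t + (2*t² - 1))*(1/(2*t)) = (t + (-1 + 2*t²))*(1/(2*t)) = (-1 + t + 2*t²)*(1/(2*t)) = (-1 + t + 2*t²)/(2*t))
-31 + 47*C(n(2)) = -31 + 47*(½ - 4*2 - 1/(2*((-4*2)))) = -31 + 47*(½ - 8 - ½/(-8)) = -31 + 47*(½ - 8 - ½*(-⅛)) = -31 + 47*(½ - 8 + 1/16) = -31 + 47*(-119/16) = -31 - 5593/16 = -6089/16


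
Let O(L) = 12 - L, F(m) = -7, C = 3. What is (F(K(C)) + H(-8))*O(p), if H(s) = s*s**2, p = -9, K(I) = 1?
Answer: -10899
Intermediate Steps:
H(s) = s**3
(F(K(C)) + H(-8))*O(p) = (-7 + (-8)**3)*(12 - 1*(-9)) = (-7 - 512)*(12 + 9) = -519*21 = -10899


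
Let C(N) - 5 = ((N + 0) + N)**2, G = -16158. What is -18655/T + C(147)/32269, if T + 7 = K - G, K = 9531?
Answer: 1617999567/828732458 ≈ 1.9524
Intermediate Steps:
C(N) = 5 + 4*N**2 (C(N) = 5 + ((N + 0) + N)**2 = 5 + (N + N)**2 = 5 + (2*N)**2 = 5 + 4*N**2)
T = 25682 (T = -7 + (9531 - 1*(-16158)) = -7 + (9531 + 16158) = -7 + 25689 = 25682)
-18655/T + C(147)/32269 = -18655/25682 + (5 + 4*147**2)/32269 = -18655*1/25682 + (5 + 4*21609)*(1/32269) = -18655/25682 + (5 + 86436)*(1/32269) = -18655/25682 + 86441*(1/32269) = -18655/25682 + 86441/32269 = 1617999567/828732458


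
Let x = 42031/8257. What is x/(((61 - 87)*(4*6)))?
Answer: -42031/5152368 ≈ -0.0081576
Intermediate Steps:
x = 42031/8257 (x = 42031*(1/8257) = 42031/8257 ≈ 5.0903)
x/(((61 - 87)*(4*6))) = 42031/(8257*(((61 - 87)*(4*6)))) = 42031/(8257*((-26*24))) = (42031/8257)/(-624) = (42031/8257)*(-1/624) = -42031/5152368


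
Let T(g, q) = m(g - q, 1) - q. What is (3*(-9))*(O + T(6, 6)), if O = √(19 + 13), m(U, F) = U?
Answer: 162 - 108*√2 ≈ 9.2649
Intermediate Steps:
T(g, q) = g - 2*q (T(g, q) = (g - q) - q = g - 2*q)
O = 4*√2 (O = √32 = 4*√2 ≈ 5.6569)
(3*(-9))*(O + T(6, 6)) = (3*(-9))*(4*√2 + (6 - 2*6)) = -27*(4*√2 + (6 - 12)) = -27*(4*√2 - 6) = -27*(-6 + 4*√2) = 162 - 108*√2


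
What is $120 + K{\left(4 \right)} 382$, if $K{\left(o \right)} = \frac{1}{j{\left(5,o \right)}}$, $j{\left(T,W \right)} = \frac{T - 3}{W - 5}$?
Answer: $-71$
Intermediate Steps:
$j{\left(T,W \right)} = \frac{-3 + T}{-5 + W}$
$K{\left(o \right)} = - \frac{5}{2} + \frac{o}{2}$ ($K{\left(o \right)} = \frac{1}{\frac{1}{-5 + o} \left(-3 + 5\right)} = \frac{1}{\frac{1}{-5 + o} 2} = \frac{1}{2 \frac{1}{-5 + o}} = - \frac{5}{2} + \frac{o}{2}$)
$120 + K{\left(4 \right)} 382 = 120 + \left(- \frac{5}{2} + \frac{1}{2} \cdot 4\right) 382 = 120 + \left(- \frac{5}{2} + 2\right) 382 = 120 - 191 = -71$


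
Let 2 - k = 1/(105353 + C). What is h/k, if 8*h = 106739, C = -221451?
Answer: 6196092211/928788 ≈ 6671.2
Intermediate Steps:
h = 106739/8 (h = (⅛)*106739 = 106739/8 ≈ 13342.)
k = 232197/116098 (k = 2 - 1/(105353 - 221451) = 2 - 1/(-116098) = 2 - 1*(-1/116098) = 2 + 1/116098 = 232197/116098 ≈ 2.0000)
h/k = 106739/(8*(232197/116098)) = (106739/8)*(116098/232197) = 6196092211/928788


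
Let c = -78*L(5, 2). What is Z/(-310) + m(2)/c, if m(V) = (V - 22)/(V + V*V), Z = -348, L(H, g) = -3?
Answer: 60299/54405 ≈ 1.1083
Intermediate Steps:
c = 234 (c = -78*(-3) = 234)
m(V) = (-22 + V)/(V + V**2)
Z/(-310) + m(2)/c = -348/(-310) + ((-22 + 2)/(2*(1 + 2)))/234 = -348*(-1/310) + ((1/2)*(-20)/3)*(1/234) = 174/155 + ((1/2)*(1/3)*(-20))*(1/234) = 174/155 - 10/3*1/234 = 174/155 - 5/351 = 60299/54405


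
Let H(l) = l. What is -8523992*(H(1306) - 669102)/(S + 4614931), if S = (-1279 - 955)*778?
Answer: 5692287761632/2876879 ≈ 1.9786e+6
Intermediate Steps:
S = -1738052 (S = -2234*778 = -1738052)
-8523992*(H(1306) - 669102)/(S + 4614931) = -8523992*(1306 - 669102)/(-1738052 + 4614931) = -8523992/(2876879/(-667796)) = -8523992/(2876879*(-1/667796)) = -8523992/(-2876879/667796) = -8523992*(-667796/2876879) = 5692287761632/2876879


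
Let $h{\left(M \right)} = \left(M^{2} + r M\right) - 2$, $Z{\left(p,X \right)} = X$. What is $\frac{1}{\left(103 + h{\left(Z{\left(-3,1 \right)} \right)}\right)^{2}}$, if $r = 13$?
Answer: $\frac{1}{13225} \approx 7.5614 \cdot 10^{-5}$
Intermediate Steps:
$h{\left(M \right)} = -2 + M^{2} + 13 M$ ($h{\left(M \right)} = \left(M^{2} + 13 M\right) - 2 = -2 + M^{2} + 13 M$)
$\frac{1}{\left(103 + h{\left(Z{\left(-3,1 \right)} \right)}\right)^{2}} = \frac{1}{\left(103 + \left(-2 + 1^{2} + 13 \cdot 1\right)\right)^{2}} = \frac{1}{\left(103 + \left(-2 + 1 + 13\right)\right)^{2}} = \frac{1}{\left(103 + 12\right)^{2}} = \frac{1}{115^{2}} = \frac{1}{13225}$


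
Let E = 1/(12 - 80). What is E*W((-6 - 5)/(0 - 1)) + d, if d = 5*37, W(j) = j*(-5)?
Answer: 12635/68 ≈ 185.81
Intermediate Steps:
W(j) = -5*j
E = -1/68 (E = 1/(-68) = -1/68 ≈ -0.014706)
d = 185
E*W((-6 - 5)/(0 - 1)) + d = -(-5)*(-6 - 5)/(0 - 1)/68 + 185 = -(-5)*(-11/(-1))/68 + 185 = -(-5)*(-11*(-1))/68 + 185 = -(-5)*11/68 + 185 = -1/68*(-55) + 185 = 55/68 + 185 = 12635/68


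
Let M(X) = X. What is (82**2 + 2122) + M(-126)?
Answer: 8720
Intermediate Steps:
(82**2 + 2122) + M(-126) = (82**2 + 2122) - 126 = (6724 + 2122) - 126 = 8846 - 126 = 8720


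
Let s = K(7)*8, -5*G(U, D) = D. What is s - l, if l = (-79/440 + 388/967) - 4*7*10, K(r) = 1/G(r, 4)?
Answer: 114785273/425480 ≈ 269.78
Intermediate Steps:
G(U, D) = -D/5
K(r) = -5/4 (K(r) = 1/(-1/5*4) = 1/(-4/5) = -5/4)
l = -119040073/425480 (l = (-79*1/440 + 388*(1/967)) - 28*10 = (-79/440 + 388/967) - 1*280 = 94327/425480 - 280 = -119040073/425480 ≈ -279.78)
s = -10 (s = -5/4*8 = -10)
s - l = -10 - 1*(-119040073/425480) = -10 + 119040073/425480 = 114785273/425480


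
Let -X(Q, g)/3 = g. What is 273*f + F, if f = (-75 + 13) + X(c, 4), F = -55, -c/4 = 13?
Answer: -20257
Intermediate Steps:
c = -52 (c = -4*13 = -52)
X(Q, g) = -3*g
f = -74 (f = (-75 + 13) - 3*4 = -62 - 12 = -74)
273*f + F = 273*(-74) - 55 = -20202 - 55 = -20257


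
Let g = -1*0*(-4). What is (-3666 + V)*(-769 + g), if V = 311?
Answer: 2579995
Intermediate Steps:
g = 0 (g = 0*(-4) = 0)
(-3666 + V)*(-769 + g) = (-3666 + 311)*(-769 + 0) = -3355*(-769) = 2579995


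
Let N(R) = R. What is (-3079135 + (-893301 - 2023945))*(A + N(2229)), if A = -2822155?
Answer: 16909350687806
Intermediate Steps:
(-3079135 + (-893301 - 2023945))*(A + N(2229)) = (-3079135 + (-893301 - 2023945))*(-2822155 + 2229) = (-3079135 - 2917246)*(-2819926) = -5996381*(-2819926) = 16909350687806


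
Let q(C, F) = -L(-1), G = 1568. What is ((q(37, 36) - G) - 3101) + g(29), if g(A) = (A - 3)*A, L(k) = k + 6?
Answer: -3920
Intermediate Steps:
L(k) = 6 + k
g(A) = A*(-3 + A) (g(A) = (-3 + A)*A = A*(-3 + A))
q(C, F) = -5 (q(C, F) = -(6 - 1) = -1*5 = -5)
((q(37, 36) - G) - 3101) + g(29) = ((-5 - 1*1568) - 3101) + 29*(-3 + 29) = ((-5 - 1568) - 3101) + 29*26 = (-1573 - 3101) + 754 = -4674 + 754 = -3920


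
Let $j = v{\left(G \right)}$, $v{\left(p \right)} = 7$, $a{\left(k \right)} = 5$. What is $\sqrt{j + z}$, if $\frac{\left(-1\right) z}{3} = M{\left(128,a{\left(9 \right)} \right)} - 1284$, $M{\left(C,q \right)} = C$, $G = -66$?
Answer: $5 \sqrt{139} \approx 58.949$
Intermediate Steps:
$z = 3468$ ($z = - 3 \left(128 - 1284\right) = \left(-3\right) \left(-1156\right) = 3468$)
$j = 7$
$\sqrt{j + z} = \sqrt{7 + 3468} = \sqrt{3475} = 5 \sqrt{139}$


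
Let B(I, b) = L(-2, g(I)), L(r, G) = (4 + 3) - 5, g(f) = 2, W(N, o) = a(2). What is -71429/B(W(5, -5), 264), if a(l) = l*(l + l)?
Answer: -71429/2 ≈ -35715.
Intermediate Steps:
a(l) = 2*l**2 (a(l) = l*(2*l) = 2*l**2)
W(N, o) = 8 (W(N, o) = 2*2**2 = 2*4 = 8)
L(r, G) = 2 (L(r, G) = 7 - 5 = 2)
B(I, b) = 2
-71429/B(W(5, -5), 264) = -71429/2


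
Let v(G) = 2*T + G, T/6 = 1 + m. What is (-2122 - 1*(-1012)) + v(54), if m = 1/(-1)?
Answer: -1056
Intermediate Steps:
m = -1
T = 0 (T = 6*(1 - 1) = 6*0 = 0)
v(G) = G (v(G) = 2*0 + G = 0 + G = G)
(-2122 - 1*(-1012)) + v(54) = (-2122 - 1*(-1012)) + 54 = (-2122 + 1012) + 54 = -1110 + 54 = -1056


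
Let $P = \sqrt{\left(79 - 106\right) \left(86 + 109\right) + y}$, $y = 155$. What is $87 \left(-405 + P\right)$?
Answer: $-35235 + 87 i \sqrt{5110} \approx -35235.0 + 6219.1 i$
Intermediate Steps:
$P = i \sqrt{5110}$ ($P = \sqrt{\left(79 - 106\right) \left(86 + 109\right) + 155} = \sqrt{\left(-27\right) 195 + 155} = \sqrt{-5265 + 155} = \sqrt{-5110} = i \sqrt{5110} \approx 71.484 i$)
$87 \left(-405 + P\right) = 87 \left(-405 + i \sqrt{5110}\right) = -35235 + 87 i \sqrt{5110}$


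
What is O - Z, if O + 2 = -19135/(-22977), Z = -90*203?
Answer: 419762971/22977 ≈ 18269.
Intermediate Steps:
Z = -18270
O = -26819/22977 (O = -2 - 19135/(-22977) = -2 - 19135*(-1/22977) = -2 + 19135/22977 = -26819/22977 ≈ -1.1672)
O - Z = -26819/22977 - 1*(-18270) = -26819/22977 + 18270 = 419762971/22977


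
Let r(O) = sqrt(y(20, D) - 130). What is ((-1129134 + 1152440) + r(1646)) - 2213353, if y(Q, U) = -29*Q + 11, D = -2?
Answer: -2190047 + I*sqrt(699) ≈ -2.19e+6 + 26.439*I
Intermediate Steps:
y(Q, U) = 11 - 29*Q
r(O) = I*sqrt(699) (r(O) = sqrt((11 - 29*20) - 130) = sqrt((11 - 580) - 130) = sqrt(-569 - 130) = sqrt(-699) = I*sqrt(699))
((-1129134 + 1152440) + r(1646)) - 2213353 = ((-1129134 + 1152440) + I*sqrt(699)) - 2213353 = (23306 + I*sqrt(699)) - 2213353 = -2190047 + I*sqrt(699)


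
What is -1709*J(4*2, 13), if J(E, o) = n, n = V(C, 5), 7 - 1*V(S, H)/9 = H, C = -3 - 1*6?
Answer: -30762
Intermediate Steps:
C = -9 (C = -3 - 6 = -9)
V(S, H) = 63 - 9*H
n = 18 (n = 63 - 9*5 = 63 - 45 = 18)
J(E, o) = 18
-1709*J(4*2, 13) = -1709*18 = -30762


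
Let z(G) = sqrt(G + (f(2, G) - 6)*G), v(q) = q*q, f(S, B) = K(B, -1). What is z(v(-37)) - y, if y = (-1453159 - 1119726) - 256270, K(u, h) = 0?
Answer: 2829155 + 37*I*sqrt(5) ≈ 2.8292e+6 + 82.734*I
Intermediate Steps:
f(S, B) = 0
v(q) = q**2
y = -2829155 (y = -2572885 - 256270 = -2829155)
z(G) = sqrt(5)*sqrt(-G) (z(G) = sqrt(G + (0 - 6)*G) = sqrt(G - 6*G) = sqrt(-5*G) = sqrt(5)*sqrt(-G))
z(v(-37)) - y = sqrt(5)*sqrt(-1*(-37)**2) - 1*(-2829155) = sqrt(5)*sqrt(-1*1369) + 2829155 = sqrt(5)*sqrt(-1369) + 2829155 = sqrt(5)*(37*I) + 2829155 = 37*I*sqrt(5) + 2829155 = 2829155 + 37*I*sqrt(5)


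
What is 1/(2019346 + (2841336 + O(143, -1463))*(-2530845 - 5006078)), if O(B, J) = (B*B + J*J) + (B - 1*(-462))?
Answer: -1/37705407351211 ≈ -2.6521e-14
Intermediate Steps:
O(B, J) = 462 + B + B² + J² (O(B, J) = (B² + J²) + (B + 462) = (B² + J²) + (462 + B) = 462 + B + B² + J²)
1/(2019346 + (2841336 + O(143, -1463))*(-2530845 - 5006078)) = 1/(2019346 + (2841336 + (462 + 143 + 143² + (-1463)²))*(-2530845 - 5006078)) = 1/(2019346 + (2841336 + (462 + 143 + 20449 + 2140369))*(-7536923)) = 1/(2019346 + (2841336 + 2161423)*(-7536923)) = 1/(2019346 + 5002759*(-7536923)) = 1/(2019346 - 37705409370557) = 1/(-37705407351211) = -1/37705407351211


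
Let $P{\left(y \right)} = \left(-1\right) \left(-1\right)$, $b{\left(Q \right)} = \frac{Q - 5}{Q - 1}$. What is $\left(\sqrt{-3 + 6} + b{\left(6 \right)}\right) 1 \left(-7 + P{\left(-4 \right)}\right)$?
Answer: $- \frac{6}{5} - 6 \sqrt{3} \approx -11.592$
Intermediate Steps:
$b{\left(Q \right)} = \frac{-5 + Q}{-1 + Q}$
$P{\left(y \right)} = 1$
$\left(\sqrt{-3 + 6} + b{\left(6 \right)}\right) 1 \left(-7 + P{\left(-4 \right)}\right) = \left(\sqrt{-3 + 6} + \frac{-5 + 6}{-1 + 6}\right) 1 \left(-7 + 1\right) = \left(\sqrt{3} + \frac{1}{5} \cdot 1\right) 1 \left(-6\right) = \left(\sqrt{3} + \frac{1}{5}\right) 1 \left(-6\right) = \left(\frac{1}{5} + \sqrt{3}\right) 1 \left(-6\right) = \left(\frac{1}{5} + \sqrt{3}\right) \left(-6\right) = - \frac{6}{5} - 6 \sqrt{3}$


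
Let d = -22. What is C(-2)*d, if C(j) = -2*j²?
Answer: 176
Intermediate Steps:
C(-2)*d = -2*(-2)²*(-22) = -2*4*(-22) = -8*(-22) = 176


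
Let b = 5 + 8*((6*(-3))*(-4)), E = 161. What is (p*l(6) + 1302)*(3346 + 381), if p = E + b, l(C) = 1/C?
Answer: 15940379/3 ≈ 5.3135e+6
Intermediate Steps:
b = 581 (b = 5 + 8*(-18*(-4)) = 5 + 8*72 = 5 + 576 = 581)
p = 742 (p = 161 + 581 = 742)
(p*l(6) + 1302)*(3346 + 381) = (742/6 + 1302)*(3346 + 381) = (742*(1/6) + 1302)*3727 = (371/3 + 1302)*3727 = (4277/3)*3727 = 15940379/3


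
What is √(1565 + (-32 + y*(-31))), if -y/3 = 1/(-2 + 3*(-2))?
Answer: √24342/4 ≈ 39.005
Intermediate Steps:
y = 3/8 (y = -3/(-2 + 3*(-2)) = -3/(-2 - 6) = -3/(-8) = -3*(-⅛) = 3/8 ≈ 0.37500)
√(1565 + (-32 + y*(-31))) = √(1565 + (-32 + (3/8)*(-31))) = √(1565 + (-32 - 93/8)) = √(1565 - 349/8) = √(12171/8) = √24342/4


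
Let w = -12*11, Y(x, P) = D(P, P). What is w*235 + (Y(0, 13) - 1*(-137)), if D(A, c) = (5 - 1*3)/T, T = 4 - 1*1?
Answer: -92647/3 ≈ -30882.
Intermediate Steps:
T = 3 (T = 4 - 1 = 3)
D(A, c) = ⅔ (D(A, c) = (5 - 1*3)/3 = (5 - 3)*(⅓) = 2*(⅓) = ⅔)
Y(x, P) = ⅔
w = -132
w*235 + (Y(0, 13) - 1*(-137)) = -132*235 + (⅔ - 1*(-137)) = -31020 + (⅔ + 137) = -31020 + 413/3 = -92647/3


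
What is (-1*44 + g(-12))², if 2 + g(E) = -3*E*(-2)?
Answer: 13924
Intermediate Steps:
g(E) = -2 + 6*E (g(E) = -2 - 3*E*(-2) = -2 + 6*E)
(-1*44 + g(-12))² = (-1*44 + (-2 + 6*(-12)))² = (-44 + (-2 - 72))² = (-44 - 74)² = (-118)² = 13924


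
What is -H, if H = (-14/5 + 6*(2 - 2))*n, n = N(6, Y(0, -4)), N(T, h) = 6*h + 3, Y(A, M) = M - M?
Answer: 42/5 ≈ 8.4000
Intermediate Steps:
Y(A, M) = 0
N(T, h) = 3 + 6*h
n = 3 (n = 3 + 6*0 = 3 + 0 = 3)
H = -42/5 (H = (-14/5 + 6*(2 - 2))*3 = (-14*⅕ + 6*0)*3 = (-14/5 + 0)*3 = -14/5*3 = -42/5 ≈ -8.4000)
-H = -1*(-42/5) = 42/5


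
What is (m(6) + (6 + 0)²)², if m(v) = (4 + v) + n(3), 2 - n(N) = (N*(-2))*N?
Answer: 4356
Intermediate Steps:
n(N) = 2 + 2*N² (n(N) = 2 - N*(-2)*N = 2 - (-2*N)*N = 2 - (-2)*N² = 2 + 2*N²)
m(v) = 24 + v (m(v) = (4 + v) + (2 + 2*3²) = (4 + v) + (2 + 2*9) = (4 + v) + (2 + 18) = (4 + v) + 20 = 24 + v)
(m(6) + (6 + 0)²)² = ((24 + 6) + (6 + 0)²)² = (30 + 6²)² = (30 + 36)² = 66² = 4356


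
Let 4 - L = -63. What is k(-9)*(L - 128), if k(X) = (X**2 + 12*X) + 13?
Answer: 854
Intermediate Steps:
L = 67 (L = 4 - 1*(-63) = 4 + 63 = 67)
k(X) = 13 + X**2 + 12*X
k(-9)*(L - 128) = (13 + (-9)**2 + 12*(-9))*(67 - 128) = (13 + 81 - 108)*(-61) = -14*(-61) = 854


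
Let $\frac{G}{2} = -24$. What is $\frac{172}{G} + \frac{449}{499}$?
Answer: $- \frac{16069}{5988} \approx -2.6835$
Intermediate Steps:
$G = -48$ ($G = 2 \left(-24\right) = -48$)
$\frac{172}{G} + \frac{449}{499} = \frac{172}{-48} + \frac{449}{499} = 172 \left(- \frac{1}{48}\right) + 449 \cdot \frac{1}{499} = - \frac{43}{12} + \frac{449}{499} = - \frac{16069}{5988}$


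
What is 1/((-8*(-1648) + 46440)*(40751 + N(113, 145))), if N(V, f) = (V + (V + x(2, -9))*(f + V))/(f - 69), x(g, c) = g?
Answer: 19/46608960254 ≈ 4.0765e-10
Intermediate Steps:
N(V, f) = (V + (2 + V)*(V + f))/(-69 + f) (N(V, f) = (V + (V + 2)*(f + V))/(f - 69) = (V + (2 + V)*(V + f))/(-69 + f))
1/((-8*(-1648) + 46440)*(40751 + N(113, 145))) = 1/((-8*(-1648) + 46440)*(40751 + (113² + 2*145 + 3*113 + 113*145)/(-69 + 145))) = 1/((13184 + 46440)*(40751 + (12769 + 290 + 339 + 16385)/76)) = 1/(59624*(40751 + (1/76)*29783)) = 1/(59624*(40751 + 29783/76)) = 1/(59624*(3126859/76)) = 1/(46608960254/19) = 19/46608960254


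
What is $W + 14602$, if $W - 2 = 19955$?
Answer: $34559$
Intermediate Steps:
$W = 19957$ ($W = 2 + 19955 = 19957$)
$W + 14602 = 19957 + 14602 = 34559$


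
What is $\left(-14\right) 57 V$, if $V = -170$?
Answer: $135660$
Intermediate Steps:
$\left(-14\right) 57 V = \left(-14\right) 57 \left(-170\right) = \left(-798\right) \left(-170\right) = 135660$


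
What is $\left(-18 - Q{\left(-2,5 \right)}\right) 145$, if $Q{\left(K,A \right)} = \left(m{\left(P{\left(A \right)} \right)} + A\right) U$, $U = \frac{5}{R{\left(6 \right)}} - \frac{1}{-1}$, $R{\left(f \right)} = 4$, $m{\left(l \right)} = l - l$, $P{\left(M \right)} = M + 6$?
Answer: $- \frac{16965}{4} \approx -4241.3$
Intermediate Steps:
$P{\left(M \right)} = 6 + M$
$m{\left(l \right)} = 0$
$U = \frac{9}{4}$ ($U = \frac{5}{4} - \frac{1}{-1} = 5 \cdot \frac{1}{4} - -1 = \frac{5}{4} + 1 = \frac{9}{4} \approx 2.25$)
$Q{\left(K,A \right)} = \frac{9 A}{4}$ ($Q{\left(K,A \right)} = \left(0 + A\right) \frac{9}{4} = A \frac{9}{4} = \frac{9 A}{4}$)
$\left(-18 - Q{\left(-2,5 \right)}\right) 145 = \left(-18 - \frac{9}{4} \cdot 5\right) 145 = \left(-18 - \frac{45}{4}\right) 145 = \left(- \frac{117}{4}\right) 145 = - \frac{16965}{4}$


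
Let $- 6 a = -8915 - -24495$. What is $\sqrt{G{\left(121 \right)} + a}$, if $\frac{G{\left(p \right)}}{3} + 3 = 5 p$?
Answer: $\frac{2 i \sqrt{1779}}{3} \approx 28.119 i$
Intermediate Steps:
$G{\left(p \right)} = -9 + 15 p$ ($G{\left(p \right)} = -9 + 3 \cdot 5 p = -9 + 15 p$)
$a = - \frac{7790}{3}$ ($a = - \frac{-8915 - -24495}{6} = - \frac{-8915 + 24495}{6} = \left(- \frac{1}{6}\right) 15580 = - \frac{7790}{3} \approx -2596.7$)
$\sqrt{G{\left(121 \right)} + a} = \sqrt{\left(-9 + 15 \cdot 121\right) - \frac{7790}{3}} = \sqrt{\left(-9 + 1815\right) - \frac{7790}{3}} = \sqrt{1806 - \frac{7790}{3}} = \sqrt{- \frac{2372}{3}} = \frac{2 i \sqrt{1779}}{3}$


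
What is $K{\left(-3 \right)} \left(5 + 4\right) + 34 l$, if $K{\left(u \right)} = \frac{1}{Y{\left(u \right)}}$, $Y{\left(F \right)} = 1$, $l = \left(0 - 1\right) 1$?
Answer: $-25$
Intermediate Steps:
$l = -1$ ($l = \left(-1\right) 1 = -1$)
$K{\left(u \right)} = 1$ ($K{\left(u \right)} = 1^{-1} = 1$)
$K{\left(-3 \right)} \left(5 + 4\right) + 34 l = 1 \left(5 + 4\right) + 34 \left(-1\right) = 1 \cdot 9 - 34 = 9 - 34 = -25$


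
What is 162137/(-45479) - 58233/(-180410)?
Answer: -26602757563/8204866390 ≈ -3.2423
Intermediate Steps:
162137/(-45479) - 58233/(-180410) = 162137*(-1/45479) - 58233*(-1/180410) = -162137/45479 + 58233/180410 = -26602757563/8204866390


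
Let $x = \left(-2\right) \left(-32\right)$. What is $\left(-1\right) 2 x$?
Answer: $-128$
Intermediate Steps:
$x = 64$
$\left(-1\right) 2 x = \left(-1\right) 2 \cdot 64 = \left(-2\right) 64 = -128$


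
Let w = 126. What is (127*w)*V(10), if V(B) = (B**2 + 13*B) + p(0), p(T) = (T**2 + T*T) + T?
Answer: 3680460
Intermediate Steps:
p(T) = T + 2*T**2 (p(T) = (T**2 + T**2) + T = 2*T**2 + T = T + 2*T**2)
V(B) = B**2 + 13*B (V(B) = (B**2 + 13*B) + 0*(1 + 2*0) = (B**2 + 13*B) + 0*(1 + 0) = (B**2 + 13*B) + 0*1 = (B**2 + 13*B) + 0 = B**2 + 13*B)
(127*w)*V(10) = (127*126)*(10*(13 + 10)) = 16002*(10*23) = 16002*230 = 3680460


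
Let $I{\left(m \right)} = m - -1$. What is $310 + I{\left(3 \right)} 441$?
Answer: $2074$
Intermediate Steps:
$I{\left(m \right)} = 1 + m$ ($I{\left(m \right)} = m + 1 = 1 + m$)
$310 + I{\left(3 \right)} 441 = 310 + \left(1 + 3\right) 441 = 310 + 4 \cdot 441 = 310 + 1764 = 2074$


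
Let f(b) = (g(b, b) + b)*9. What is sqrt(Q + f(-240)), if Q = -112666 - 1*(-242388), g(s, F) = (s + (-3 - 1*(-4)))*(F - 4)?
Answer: sqrt(652406) ≈ 807.72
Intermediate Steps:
g(s, F) = (1 + s)*(-4 + F) (g(s, F) = (s + (-3 + 4))*(-4 + F) = (s + 1)*(-4 + F) = (1 + s)*(-4 + F))
Q = 129722 (Q = -112666 + 242388 = 129722)
f(b) = -36 - 18*b + 9*b**2 (f(b) = ((-4 + b - 4*b + b*b) + b)*9 = ((-4 + b - 4*b + b**2) + b)*9 = ((-4 + b**2 - 3*b) + b)*9 = (-4 + b**2 - 2*b)*9 = -36 - 18*b + 9*b**2)
sqrt(Q + f(-240)) = sqrt(129722 + (-36 - 18*(-240) + 9*(-240)**2)) = sqrt(129722 + (-36 + 4320 + 9*57600)) = sqrt(129722 + (-36 + 4320 + 518400)) = sqrt(129722 + 522684) = sqrt(652406)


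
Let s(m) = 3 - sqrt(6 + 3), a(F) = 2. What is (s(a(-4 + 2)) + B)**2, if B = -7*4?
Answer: 784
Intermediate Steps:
s(m) = 0 (s(m) = 3 - sqrt(9) = 3 - 1*3 = 3 - 3 = 0)
B = -28
(s(a(-4 + 2)) + B)**2 = (0 - 28)**2 = (-28)**2 = 784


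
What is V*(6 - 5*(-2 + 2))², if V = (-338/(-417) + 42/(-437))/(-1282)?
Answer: -781152/38936263 ≈ -0.020062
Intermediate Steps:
V = -65096/116808789 (V = (-338*(-1/417) + 42*(-1/437))*(-1/1282) = (338/417 - 42/437)*(-1/1282) = (130192/182229)*(-1/1282) = -65096/116808789 ≈ -0.00055729)
V*(6 - 5*(-2 + 2))² = -65096*(6 - 5*(-2 + 2))²/116808789 = -65096*(6 - 5*0)²/116808789 = -65096*(6 + 0)²/116808789 = -65096/116808789*6² = -65096/116808789*36 = -781152/38936263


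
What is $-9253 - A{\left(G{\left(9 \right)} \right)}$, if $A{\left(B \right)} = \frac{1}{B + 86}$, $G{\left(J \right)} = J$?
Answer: $- \frac{879036}{95} \approx -9253.0$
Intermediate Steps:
$A{\left(B \right)} = \frac{1}{86 + B}$
$-9253 - A{\left(G{\left(9 \right)} \right)} = -9253 - \frac{1}{86 + 9} = -9253 - \frac{1}{95} = - \frac{879036}{95}$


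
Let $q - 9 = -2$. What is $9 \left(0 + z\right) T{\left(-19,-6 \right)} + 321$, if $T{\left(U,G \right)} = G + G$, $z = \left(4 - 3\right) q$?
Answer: $-435$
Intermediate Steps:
$q = 7$ ($q = 9 - 2 = 7$)
$z = 7$ ($z = \left(4 - 3\right) 7 = 1 \cdot 7 = 7$)
$T{\left(U,G \right)} = 2 G$
$9 \left(0 + z\right) T{\left(-19,-6 \right)} + 321 = 9 \left(0 + 7\right) 2 \left(-6\right) + 321 = 9 \cdot 7 \left(-12\right) + 321 = 63 \left(-12\right) + 321 = -756 + 321 = -435$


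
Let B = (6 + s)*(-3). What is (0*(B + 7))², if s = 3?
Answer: 0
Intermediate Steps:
B = -27 (B = (6 + 3)*(-3) = 9*(-3) = -27)
(0*(B + 7))² = (0*(-27 + 7))² = (0*(-20))² = 0² = 0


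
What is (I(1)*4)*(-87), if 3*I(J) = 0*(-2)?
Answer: 0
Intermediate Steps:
I(J) = 0 (I(J) = (0*(-2))/3 = (⅓)*0 = 0)
(I(1)*4)*(-87) = (0*4)*(-87) = 0*(-87) = 0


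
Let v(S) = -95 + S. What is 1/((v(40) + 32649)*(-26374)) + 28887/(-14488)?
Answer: -6208062969715/3113594913032 ≈ -1.9939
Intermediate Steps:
1/((v(40) + 32649)*(-26374)) + 28887/(-14488) = 1/(((-95 + 40) + 32649)*(-26374)) + 28887/(-14488) = -1/26374/(-55 + 32649) + 28887*(-1/14488) = -1/26374/32594 - 28887/14488 = (1/32594)*(-1/26374) - 28887/14488 = -1/859634156 - 28887/14488 = -6208062969715/3113594913032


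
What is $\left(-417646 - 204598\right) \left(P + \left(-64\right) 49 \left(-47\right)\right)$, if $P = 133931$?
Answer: $-175051548812$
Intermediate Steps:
$\left(-417646 - 204598\right) \left(P + \left(-64\right) 49 \left(-47\right)\right) = \left(-417646 - 204598\right) \left(133931 + \left(-64\right) 49 \left(-47\right)\right) = - 622244 \left(133931 - -147392\right) = - 622244 \left(133931 + 147392\right) = \left(-622244\right) 281323 = -175051548812$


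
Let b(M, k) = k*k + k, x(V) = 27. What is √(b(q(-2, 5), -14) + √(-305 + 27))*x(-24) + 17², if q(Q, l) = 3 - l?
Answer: 289 + 27*√(182 + I*√278) ≈ 653.63 + 16.667*I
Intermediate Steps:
b(M, k) = k + k² (b(M, k) = k² + k = k + k²)
√(b(q(-2, 5), -14) + √(-305 + 27))*x(-24) + 17² = √(-14*(1 - 14) + √(-305 + 27))*27 + 17² = √(-14*(-13) + √(-278))*27 + 289 = √(182 + I*√278)*27 + 289 = 27*√(182 + I*√278) + 289 = 289 + 27*√(182 + I*√278)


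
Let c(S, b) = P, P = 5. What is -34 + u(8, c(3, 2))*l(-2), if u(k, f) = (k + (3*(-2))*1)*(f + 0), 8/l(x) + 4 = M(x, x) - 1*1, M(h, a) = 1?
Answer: -54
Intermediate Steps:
c(S, b) = 5
l(x) = -2 (l(x) = 8/(-4 + (1 - 1*1)) = 8/(-4 + (1 - 1)) = 8/(-4 + 0) = 8/(-4) = 8*(-¼) = -2)
u(k, f) = f*(-6 + k) (u(k, f) = (k - 6*1)*f = (k - 6)*f = (-6 + k)*f = f*(-6 + k))
-34 + u(8, c(3, 2))*l(-2) = -34 + (5*(-6 + 8))*(-2) = -34 + (5*2)*(-2) = -34 + 10*(-2) = -34 - 20 = -54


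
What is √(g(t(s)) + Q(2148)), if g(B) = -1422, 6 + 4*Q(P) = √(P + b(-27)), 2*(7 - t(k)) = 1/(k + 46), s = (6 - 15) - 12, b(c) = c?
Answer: √(-5694 + √2121)/2 ≈ 37.576*I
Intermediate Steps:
s = -21 (s = -9 - 12 = -21)
t(k) = 7 - 1/(2*(46 + k)) (t(k) = 7 - 1/(2*(k + 46)) = 7 - 1/(2*(46 + k)))
Q(P) = -3/2 + √(-27 + P)/4 (Q(P) = -3/2 + √(P - 27)/4 = -3/2 + √(-27 + P)/4)
√(g(t(s)) + Q(2148)) = √(-1422 + (-3/2 + √(-27 + 2148)/4)) = √(-1422 + (-3/2 + √2121/4)) = √(-2847/2 + √2121/4)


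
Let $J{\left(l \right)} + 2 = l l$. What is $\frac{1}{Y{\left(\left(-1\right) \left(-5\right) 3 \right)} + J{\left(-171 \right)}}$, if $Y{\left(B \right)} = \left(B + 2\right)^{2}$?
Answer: $\frac{1}{29528} \approx 3.3866 \cdot 10^{-5}$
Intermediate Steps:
$J{\left(l \right)} = -2 + l^{2}$ ($J{\left(l \right)} = -2 + l l = -2 + l^{2}$)
$Y{\left(B \right)} = \left(2 + B\right)^{2}$
$\frac{1}{Y{\left(\left(-1\right) \left(-5\right) 3 \right)} + J{\left(-171 \right)}} = \frac{1}{\left(2 + \left(-1\right) \left(-5\right) 3\right)^{2} - \left(2 - \left(-171\right)^{2}\right)} = \frac{1}{\left(2 + 5 \cdot 3\right)^{2} + \left(-2 + 29241\right)} = \frac{1}{\left(2 + 15\right)^{2} + 29239} = \frac{1}{17^{2} + 29239} = \frac{1}{289 + 29239} = \frac{1}{29528}$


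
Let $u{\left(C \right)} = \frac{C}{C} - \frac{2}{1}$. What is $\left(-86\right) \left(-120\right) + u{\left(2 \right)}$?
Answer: $10319$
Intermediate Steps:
$u{\left(C \right)} = -1$ ($u{\left(C \right)} = 1 - 2 = -1$)
$\left(-86\right) \left(-120\right) + u{\left(2 \right)} = \left(-86\right) \left(-120\right) - 1 = 10320 - 1 = 10319$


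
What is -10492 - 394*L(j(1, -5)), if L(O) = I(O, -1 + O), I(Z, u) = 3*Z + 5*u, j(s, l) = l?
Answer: 7238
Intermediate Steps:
L(O) = -5 + 8*O (L(O) = 3*O + 5*(-1 + O) = 3*O + (-5 + 5*O) = -5 + 8*O)
-10492 - 394*L(j(1, -5)) = -10492 - 394*(-5 + 8*(-5)) = -10492 - 394*(-5 - 40) = -10492 - 394*(-45) = -10492 - 1*(-17730) = -10492 + 17730 = 7238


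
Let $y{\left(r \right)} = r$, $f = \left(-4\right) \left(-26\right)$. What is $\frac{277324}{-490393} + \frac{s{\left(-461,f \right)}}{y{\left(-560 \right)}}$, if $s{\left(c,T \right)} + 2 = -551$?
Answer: $\frac{16555127}{39231440} \approx 0.42199$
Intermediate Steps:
$f = 104$
$s{\left(c,T \right)} = -553$ ($s{\left(c,T \right)} = -2 - 551 = -553$)
$\frac{277324}{-490393} + \frac{s{\left(-461,f \right)}}{y{\left(-560 \right)}} = \frac{277324}{-490393} - \frac{553}{-560} = 277324 \left(- \frac{1}{490393}\right) - - \frac{79}{80} = - \frac{277324}{490393} + \frac{79}{80} = \frac{16555127}{39231440}$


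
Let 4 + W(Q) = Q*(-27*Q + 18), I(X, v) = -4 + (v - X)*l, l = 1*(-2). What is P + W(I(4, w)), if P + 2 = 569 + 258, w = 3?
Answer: 677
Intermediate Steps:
P = 825 (P = -2 + (569 + 258) = -2 + 827 = 825)
l = -2
I(X, v) = -4 - 2*v + 2*X (I(X, v) = -4 + (v - X)*(-2) = -4 + (-2*v + 2*X) = -4 - 2*v + 2*X)
W(Q) = -4 + Q*(18 - 27*Q) (W(Q) = -4 + Q*(-27*Q + 18) = -4 + Q*(18 - 27*Q))
P + W(I(4, w)) = 825 + (-4 - 27*(-4 - 2*3 + 2*4)**2 + 18*(-4 - 2*3 + 2*4)) = 825 + (-4 - 27*(-4 - 6 + 8)**2 + 18*(-4 - 6 + 8)) = 825 + (-4 - 27*(-2)**2 + 18*(-2)) = 825 + (-4 - 27*4 - 36) = 825 + (-4 - 108 - 36) = 825 - 148 = 677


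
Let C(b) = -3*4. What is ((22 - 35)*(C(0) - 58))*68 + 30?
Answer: 61910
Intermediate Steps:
C(b) = -12
((22 - 35)*(C(0) - 58))*68 + 30 = ((22 - 35)*(-12 - 58))*68 + 30 = -13*(-70)*68 + 30 = 910*68 + 30 = 61880 + 30 = 61910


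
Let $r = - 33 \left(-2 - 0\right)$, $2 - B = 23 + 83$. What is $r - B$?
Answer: $170$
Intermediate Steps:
$B = -104$ ($B = 2 - \left(23 + 83\right) = 2 - 106 = -104$)
$r = 66$ ($r = - 33 \left(-2 + 0\right) = \left(-33\right) \left(-2\right) = 66$)
$r - B = 66 - -104 = 66 + 104 = 170$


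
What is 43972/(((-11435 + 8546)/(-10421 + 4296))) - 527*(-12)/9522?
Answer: 142475791502/1528281 ≈ 93226.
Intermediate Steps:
43972/(((-11435 + 8546)/(-10421 + 4296))) - 527*(-12)/9522 = 43972/((-2889/(-6125))) + 6324*(1/9522) = 43972/((-2889*(-1/6125))) + 1054/1587 = 43972/(2889/6125) + 1054/1587 = 43972*(6125/2889) + 1054/1587 = 269328500/2889 + 1054/1587 = 142475791502/1528281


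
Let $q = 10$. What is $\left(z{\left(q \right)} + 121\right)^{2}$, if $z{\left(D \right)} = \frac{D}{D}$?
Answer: $14884$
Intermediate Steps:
$z{\left(D \right)} = 1$
$\left(z{\left(q \right)} + 121\right)^{2} = \left(1 + 121\right)^{2} = 122^{2} = 14884$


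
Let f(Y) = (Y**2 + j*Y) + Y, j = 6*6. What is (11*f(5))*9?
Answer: 20790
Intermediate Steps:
j = 36
f(Y) = Y**2 + 37*Y (f(Y) = (Y**2 + 36*Y) + Y = Y**2 + 37*Y)
(11*f(5))*9 = (11*(5*(37 + 5)))*9 = (11*(5*42))*9 = (11*210)*9 = 2310*9 = 20790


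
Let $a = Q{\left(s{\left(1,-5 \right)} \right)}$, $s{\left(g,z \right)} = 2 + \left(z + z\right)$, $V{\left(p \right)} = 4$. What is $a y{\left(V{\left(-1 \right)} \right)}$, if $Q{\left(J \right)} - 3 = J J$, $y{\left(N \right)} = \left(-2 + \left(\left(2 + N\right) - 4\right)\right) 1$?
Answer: $0$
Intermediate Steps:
$s{\left(g,z \right)} = 2 + 2 z$
$y{\left(N \right)} = -4 + N$ ($y{\left(N \right)} = \left(-2 + \left(-2 + N\right)\right) 1 = \left(-4 + N\right) 1 = -4 + N$)
$Q{\left(J \right)} = 3 + J^{2}$ ($Q{\left(J \right)} = 3 + J J = 3 + J^{2}$)
$a = 67$ ($a = 3 + \left(2 + 2 \left(-5\right)\right)^{2} = 3 + \left(2 - 10\right)^{2} = 3 + \left(-8\right)^{2} = 3 + 64 = 67$)
$a y{\left(V{\left(-1 \right)} \right)} = 67 \left(-4 + 4\right) = 67 \cdot 0 = 0$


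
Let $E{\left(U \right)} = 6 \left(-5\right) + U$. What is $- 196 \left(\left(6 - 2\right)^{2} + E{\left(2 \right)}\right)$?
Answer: $2352$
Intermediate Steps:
$E{\left(U \right)} = -30 + U$
$- 196 \left(\left(6 - 2\right)^{2} + E{\left(2 \right)}\right) = - 196 \left(\left(6 - 2\right)^{2} + \left(-30 + 2\right)\right) = - 196 \left(4^{2} - 28\right) = - 196 \left(16 - 28\right) = \left(-196\right) \left(-12\right) = 2352$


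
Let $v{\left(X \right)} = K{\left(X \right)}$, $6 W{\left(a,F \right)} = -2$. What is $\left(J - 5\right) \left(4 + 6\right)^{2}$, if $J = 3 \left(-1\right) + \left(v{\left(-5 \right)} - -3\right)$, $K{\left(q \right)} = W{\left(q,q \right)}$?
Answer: $- \frac{1600}{3} \approx -533.33$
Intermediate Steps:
$W{\left(a,F \right)} = - \frac{1}{3}$ ($W{\left(a,F \right)} = \frac{1}{6} \left(-2\right) = - \frac{1}{3}$)
$K{\left(q \right)} = - \frac{1}{3}$
$v{\left(X \right)} = - \frac{1}{3}$
$J = - \frac{1}{3}$ ($J = 3 \left(-1\right) - - \frac{8}{3} = -3 + \left(- \frac{1}{3} + 3\right) = -3 + \frac{8}{3} = - \frac{1}{3} \approx -0.33333$)
$\left(J - 5\right) \left(4 + 6\right)^{2} = \left(- \frac{1}{3} - 5\right) \left(4 + 6\right)^{2} = - \frac{16 \cdot 10^{2}}{3} = \left(- \frac{16}{3}\right) 100 = - \frac{1600}{3}$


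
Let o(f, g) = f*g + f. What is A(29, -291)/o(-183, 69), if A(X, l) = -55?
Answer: 11/2562 ≈ 0.0042935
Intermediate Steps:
o(f, g) = f + f*g
A(29, -291)/o(-183, 69) = -55*(-1/(183*(1 + 69))) = -55/((-183*70)) = -55/(-12810) = -55*(-1/12810) = 11/2562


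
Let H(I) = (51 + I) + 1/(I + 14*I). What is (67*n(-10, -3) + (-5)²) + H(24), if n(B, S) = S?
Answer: -36359/360 ≈ -101.00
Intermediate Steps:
H(I) = 51 + I + 1/(15*I) (H(I) = (51 + I) + 1/(15*I) = 51 + I + 1/(15*I))
(67*n(-10, -3) + (-5)²) + H(24) = (67*(-3) + (-5)²) + (51 + 24 + (1/15)/24) = (-201 + 25) + (51 + 24 + (1/15)*(1/24)) = -176 + (51 + 24 + 1/360) = -176 + 27001/360 = -36359/360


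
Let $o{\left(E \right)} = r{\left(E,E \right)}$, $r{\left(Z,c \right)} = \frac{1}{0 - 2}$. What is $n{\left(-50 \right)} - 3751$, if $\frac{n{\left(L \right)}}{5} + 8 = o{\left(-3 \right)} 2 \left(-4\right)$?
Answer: $-3771$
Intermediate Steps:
$r{\left(Z,c \right)} = - \frac{1}{2}$ ($r{\left(Z,c \right)} = \frac{1}{-2} = - \frac{1}{2}$)
$o{\left(E \right)} = - \frac{1}{2}$
$n{\left(L \right)} = -20$ ($n{\left(L \right)} = -40 + 5 \left(- \frac{1}{2}\right) 2 \left(-4\right) = -40 + 5 \left(\left(-1\right) \left(-4\right)\right) = -40 + 5 \cdot 4 = -40 + 20 = -20$)
$n{\left(-50 \right)} - 3751 = -20 - 3751 = -3771$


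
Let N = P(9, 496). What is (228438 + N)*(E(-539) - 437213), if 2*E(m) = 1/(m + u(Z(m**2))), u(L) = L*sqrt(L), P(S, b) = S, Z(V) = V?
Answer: -1158536065648879619/11599280 ≈ -9.9880e+10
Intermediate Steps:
N = 9
u(L) = L**(3/2)
E(m) = 1/(2*(m + (m**2)**(3/2)))
(228438 + N)*(E(-539) - 437213) = (228438 + 9)*(1/(2*(-539 + ((-539)**2)**(3/2))) - 437213) = 228447*(1/(2*(-539 + 290521**(3/2))) - 437213) = 228447*(1/(2*(-539 + 156590819)) - 437213) = 228447*((1/2)/156590280 - 437213) = 228447*((1/2)*(1/156590280) - 437213) = 228447*(1/313180560 - 437213) = 228447*(-136926612179279/313180560) = -1158536065648879619/11599280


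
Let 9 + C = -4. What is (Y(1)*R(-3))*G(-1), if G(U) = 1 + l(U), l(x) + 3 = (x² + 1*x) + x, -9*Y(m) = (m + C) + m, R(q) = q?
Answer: 11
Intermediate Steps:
C = -13 (C = -9 - 4 = -13)
Y(m) = 13/9 - 2*m/9 (Y(m) = -((m - 13) + m)/9 = -((-13 + m) + m)/9 = -(-13 + 2*m)/9 = 13/9 - 2*m/9)
l(x) = -3 + x² + 2*x (l(x) = -3 + ((x² + 1*x) + x) = -3 + ((x² + x) + x) = -3 + ((x + x²) + x) = -3 + (x² + 2*x) = -3 + x² + 2*x)
G(U) = -2 + U² + 2*U (G(U) = 1 + (-3 + U² + 2*U) = -2 + U² + 2*U)
(Y(1)*R(-3))*G(-1) = ((13/9 - 2/9*1)*(-3))*(-2 + (-1)² + 2*(-1)) = ((13/9 - 2/9)*(-3))*(-2 + 1 - 2) = ((11/9)*(-3))*(-3) = -11/3*(-3) = 11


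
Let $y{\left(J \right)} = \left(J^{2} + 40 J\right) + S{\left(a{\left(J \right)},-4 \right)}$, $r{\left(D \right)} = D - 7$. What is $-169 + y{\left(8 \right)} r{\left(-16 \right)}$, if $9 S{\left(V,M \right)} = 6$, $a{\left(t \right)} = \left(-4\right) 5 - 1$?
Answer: $- \frac{27049}{3} \approx -9016.3$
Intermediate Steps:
$a{\left(t \right)} = -21$ ($a{\left(t \right)} = -20 - 1 = -21$)
$S{\left(V,M \right)} = \frac{2}{3}$ ($S{\left(V,M \right)} = \frac{1}{9} \cdot 6 = \frac{2}{3}$)
$r{\left(D \right)} = -7 + D$ ($r{\left(D \right)} = D - 7 = -7 + D$)
$y{\left(J \right)} = \frac{2}{3} + J^{2} + 40 J$ ($y{\left(J \right)} = \left(J^{2} + 40 J\right) + \frac{2}{3} = \frac{2}{3} + J^{2} + 40 J$)
$-169 + y{\left(8 \right)} r{\left(-16 \right)} = -169 + \left(\frac{2}{3} + 8^{2} + 40 \cdot 8\right) \left(-7 - 16\right) = -169 + \left(\frac{2}{3} + 64 + 320\right) \left(-23\right) = -169 + \frac{1154}{3} \left(-23\right) = -169 - \frac{26542}{3} = - \frac{27049}{3}$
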